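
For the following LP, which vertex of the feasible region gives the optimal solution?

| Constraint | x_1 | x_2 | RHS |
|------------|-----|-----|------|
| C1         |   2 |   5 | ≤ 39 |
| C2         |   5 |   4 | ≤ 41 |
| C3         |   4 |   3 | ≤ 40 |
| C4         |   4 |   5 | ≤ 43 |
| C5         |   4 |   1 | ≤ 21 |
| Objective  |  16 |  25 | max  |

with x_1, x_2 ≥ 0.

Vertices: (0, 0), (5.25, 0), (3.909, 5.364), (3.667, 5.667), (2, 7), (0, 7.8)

Evaluate the objective at each vertex of the feasible region:
  z(0, 0) = 0
  z(5.25, 0) = 84
  z(3.909, 5.364) = 196.6
  z(3.667, 5.667) = 200.3
  z(2, 7) = 207  ←
  z(0, 7.8) = 195
The maximum is at x_1 = 2, x_2 = 7.

(2, 7)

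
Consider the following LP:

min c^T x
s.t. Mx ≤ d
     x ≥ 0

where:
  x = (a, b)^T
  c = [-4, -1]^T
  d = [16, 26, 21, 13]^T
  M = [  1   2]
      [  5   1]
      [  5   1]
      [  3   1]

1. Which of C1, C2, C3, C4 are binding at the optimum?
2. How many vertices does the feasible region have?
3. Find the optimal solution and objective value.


1. C3, C4
2. 5
3. a = 4, b = 1, z = -17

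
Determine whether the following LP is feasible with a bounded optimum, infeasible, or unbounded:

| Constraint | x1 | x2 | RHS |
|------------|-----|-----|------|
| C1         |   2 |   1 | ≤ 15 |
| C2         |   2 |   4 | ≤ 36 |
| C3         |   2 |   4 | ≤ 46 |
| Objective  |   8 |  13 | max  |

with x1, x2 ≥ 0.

Feasible with a bounded optimal solution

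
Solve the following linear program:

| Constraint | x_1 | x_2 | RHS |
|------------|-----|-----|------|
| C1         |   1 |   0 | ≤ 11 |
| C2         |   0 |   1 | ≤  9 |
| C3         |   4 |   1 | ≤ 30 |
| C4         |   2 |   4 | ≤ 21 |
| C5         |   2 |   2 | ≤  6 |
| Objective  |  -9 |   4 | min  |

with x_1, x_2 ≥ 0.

Evaluate the objective at each vertex of the feasible region:
  z(0, 0) = 0
  z(3, 0) = -27  ←
  z(0, 3) = 12
The minimum is at x_1 = 3, x_2 = 0.

x_1 = 3, x_2 = 0, z = -27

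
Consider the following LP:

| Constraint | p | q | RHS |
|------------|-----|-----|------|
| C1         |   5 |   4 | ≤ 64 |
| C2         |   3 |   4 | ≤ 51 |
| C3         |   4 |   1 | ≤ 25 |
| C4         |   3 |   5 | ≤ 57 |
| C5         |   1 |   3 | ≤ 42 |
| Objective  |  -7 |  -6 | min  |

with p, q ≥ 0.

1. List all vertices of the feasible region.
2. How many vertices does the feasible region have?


1. (0, 0), (6.25, 0), (4, 9), (0, 11.4)
2. 4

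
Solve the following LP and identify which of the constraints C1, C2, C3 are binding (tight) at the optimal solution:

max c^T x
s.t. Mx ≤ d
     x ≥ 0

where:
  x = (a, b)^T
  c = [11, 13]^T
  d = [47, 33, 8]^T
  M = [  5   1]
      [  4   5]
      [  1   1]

At a = 7, b = 1, compute slack b - a·x for each constraint:
  C1: 47 − 36 = 11  (slack)
  C2: 33 − 33 = 0  (binding)
  C3: 8 − 8 = 0  (binding)

Optimal: a = 7, b = 1
Binding: C2, C3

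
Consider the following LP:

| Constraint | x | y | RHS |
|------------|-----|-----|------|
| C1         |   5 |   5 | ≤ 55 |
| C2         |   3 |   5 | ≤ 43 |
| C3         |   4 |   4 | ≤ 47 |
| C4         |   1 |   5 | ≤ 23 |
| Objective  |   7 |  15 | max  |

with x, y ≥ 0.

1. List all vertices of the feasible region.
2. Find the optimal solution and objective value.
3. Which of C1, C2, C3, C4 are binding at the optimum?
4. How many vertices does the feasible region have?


1. (0, 0), (11, 0), (8, 3), (0, 4.6)
2. x = 8, y = 3, z = 101
3. C1, C4
4. 4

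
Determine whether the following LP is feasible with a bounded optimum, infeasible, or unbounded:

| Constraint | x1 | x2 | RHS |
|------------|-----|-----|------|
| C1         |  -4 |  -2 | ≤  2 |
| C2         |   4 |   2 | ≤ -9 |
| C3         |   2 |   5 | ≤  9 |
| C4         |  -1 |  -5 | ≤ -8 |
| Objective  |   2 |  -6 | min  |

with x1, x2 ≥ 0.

Infeasible (no feasible solution exists)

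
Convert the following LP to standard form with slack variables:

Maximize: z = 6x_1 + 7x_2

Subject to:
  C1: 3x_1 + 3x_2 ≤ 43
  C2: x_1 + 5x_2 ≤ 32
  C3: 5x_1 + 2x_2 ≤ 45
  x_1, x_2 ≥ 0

max z = 6x_1 + 7x_2

s.t.
  3x_1 + 3x_2 + s1 = 43
  x_1 + 5x_2 + s2 = 32
  5x_1 + 2x_2 + s3 = 45
  x_1, x_2, s1, s2, s3 ≥ 0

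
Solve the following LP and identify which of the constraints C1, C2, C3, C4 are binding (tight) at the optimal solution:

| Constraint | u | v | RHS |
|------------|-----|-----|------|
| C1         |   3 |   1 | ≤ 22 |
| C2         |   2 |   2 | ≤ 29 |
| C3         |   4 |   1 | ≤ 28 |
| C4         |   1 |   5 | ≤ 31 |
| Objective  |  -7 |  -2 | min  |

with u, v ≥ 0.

At u = 6, v = 4, compute slack b - a·x for each constraint:
  C1: 22 − 22 = 0  (binding)
  C2: 29 − 20 = 9  (slack)
  C3: 28 − 28 = 0  (binding)
  C4: 31 − 26 = 5  (slack)

Optimal: u = 6, v = 4
Binding: C1, C3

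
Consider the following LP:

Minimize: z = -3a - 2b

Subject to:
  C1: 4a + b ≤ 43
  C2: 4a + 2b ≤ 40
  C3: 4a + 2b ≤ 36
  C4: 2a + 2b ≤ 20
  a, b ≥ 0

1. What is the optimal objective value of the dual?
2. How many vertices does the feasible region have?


1. -28
2. 4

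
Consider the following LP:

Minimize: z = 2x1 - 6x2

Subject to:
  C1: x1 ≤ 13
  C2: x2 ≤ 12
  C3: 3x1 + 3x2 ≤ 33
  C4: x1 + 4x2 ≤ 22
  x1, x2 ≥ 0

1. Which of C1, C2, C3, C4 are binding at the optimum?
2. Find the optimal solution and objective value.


1. C4
2. x1 = 0, x2 = 5.5, z = -33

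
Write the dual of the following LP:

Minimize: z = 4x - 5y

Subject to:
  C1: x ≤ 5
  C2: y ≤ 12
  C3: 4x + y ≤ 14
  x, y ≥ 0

Primal min cᵀx s.t. Ax ≤ b, x ≥ 0  →  Dual max −bᵀy s.t. Aᵀy ≥ −c, y ≥ 0.

Maximize: z = -5y1 - 12y2 - 14y3

Subject to:
  y1 + 4y3 ≥ -4
  y2 + y3 ≥ 5
  y1, y2, y3 ≥ 0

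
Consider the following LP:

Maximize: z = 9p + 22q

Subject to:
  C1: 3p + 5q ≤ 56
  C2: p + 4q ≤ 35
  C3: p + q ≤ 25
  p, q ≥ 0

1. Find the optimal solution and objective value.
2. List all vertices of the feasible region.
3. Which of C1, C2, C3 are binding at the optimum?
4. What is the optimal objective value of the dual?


1. p = 7, q = 7, z = 217
2. (0, 0), (18.67, 0), (7, 7), (0, 8.75)
3. C1, C2
4. 217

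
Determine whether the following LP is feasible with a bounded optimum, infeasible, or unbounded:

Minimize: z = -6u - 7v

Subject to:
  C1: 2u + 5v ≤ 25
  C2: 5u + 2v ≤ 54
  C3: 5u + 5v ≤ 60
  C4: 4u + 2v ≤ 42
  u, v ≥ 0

Feasible with a bounded optimal solution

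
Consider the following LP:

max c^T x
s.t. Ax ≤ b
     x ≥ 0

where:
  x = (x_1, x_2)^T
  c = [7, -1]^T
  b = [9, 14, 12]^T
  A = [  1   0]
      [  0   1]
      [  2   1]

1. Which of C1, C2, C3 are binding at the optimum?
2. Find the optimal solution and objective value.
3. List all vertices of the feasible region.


1. C3
2. x_1 = 6, x_2 = 0, z = 42
3. (0, 0), (6, 0), (0, 12)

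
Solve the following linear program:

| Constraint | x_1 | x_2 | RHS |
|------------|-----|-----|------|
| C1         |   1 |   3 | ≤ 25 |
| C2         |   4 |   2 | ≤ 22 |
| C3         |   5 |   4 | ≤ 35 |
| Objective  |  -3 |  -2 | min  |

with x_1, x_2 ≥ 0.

Evaluate the objective at each vertex of the feasible region:
  z(0, 0) = 0
  z(5.5, 0) = -16.5
  z(3, 5) = -19  ←
  z(0.4545, 8.182) = -17.73
  z(0, 8.333) = -16.67
The minimum is at x_1 = 3, x_2 = 5.

x_1 = 3, x_2 = 5, z = -19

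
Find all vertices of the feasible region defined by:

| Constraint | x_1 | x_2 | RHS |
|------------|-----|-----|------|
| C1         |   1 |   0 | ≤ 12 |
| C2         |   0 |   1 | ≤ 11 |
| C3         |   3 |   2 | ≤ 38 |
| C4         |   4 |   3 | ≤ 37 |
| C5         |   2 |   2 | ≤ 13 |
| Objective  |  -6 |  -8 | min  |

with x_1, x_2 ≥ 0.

(0, 0), (6.5, 0), (0, 6.5)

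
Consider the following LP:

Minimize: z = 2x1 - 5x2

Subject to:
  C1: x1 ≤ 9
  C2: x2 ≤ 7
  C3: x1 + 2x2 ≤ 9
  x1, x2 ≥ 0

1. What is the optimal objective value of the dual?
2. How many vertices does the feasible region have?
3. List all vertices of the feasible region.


1. -22.5
2. 3
3. (0, 0), (9, 0), (0, 4.5)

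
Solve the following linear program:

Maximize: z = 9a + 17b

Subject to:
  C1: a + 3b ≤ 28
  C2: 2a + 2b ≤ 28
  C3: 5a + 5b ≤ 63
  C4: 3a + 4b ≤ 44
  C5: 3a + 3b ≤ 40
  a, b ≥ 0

Evaluate the objective at each vertex of the feasible region:
  z(0, 0) = 0
  z(12.6, 0) = 113.4
  z(6.4, 6.2) = 163
  z(4, 8) = 172  ←
  z(0, 9.333) = 158.7
The maximum is at a = 4, b = 8.

a = 4, b = 8, z = 172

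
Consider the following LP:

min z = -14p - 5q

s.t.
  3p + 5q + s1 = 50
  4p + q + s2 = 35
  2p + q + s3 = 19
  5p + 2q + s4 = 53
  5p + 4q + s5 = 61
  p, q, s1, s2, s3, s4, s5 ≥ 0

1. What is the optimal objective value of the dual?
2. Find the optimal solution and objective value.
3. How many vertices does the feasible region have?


1. -127
2. p = 8, q = 3, z = -127
3. 5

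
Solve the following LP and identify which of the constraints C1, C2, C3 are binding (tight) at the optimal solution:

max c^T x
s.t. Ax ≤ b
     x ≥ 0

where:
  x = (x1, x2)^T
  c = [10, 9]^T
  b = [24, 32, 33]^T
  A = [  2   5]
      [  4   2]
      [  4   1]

At x1 = 7, x2 = 2, compute slack b - a·x for each constraint:
  C1: 24 − 24 = 0  (binding)
  C2: 32 − 32 = 0  (binding)
  C3: 33 − 30 = 3  (slack)

Optimal: x1 = 7, x2 = 2
Binding: C1, C2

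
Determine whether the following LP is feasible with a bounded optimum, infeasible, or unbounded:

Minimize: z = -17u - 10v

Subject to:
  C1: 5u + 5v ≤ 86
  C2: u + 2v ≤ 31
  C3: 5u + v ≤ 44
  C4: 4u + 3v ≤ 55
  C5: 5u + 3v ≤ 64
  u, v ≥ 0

Feasible with a bounded optimal solution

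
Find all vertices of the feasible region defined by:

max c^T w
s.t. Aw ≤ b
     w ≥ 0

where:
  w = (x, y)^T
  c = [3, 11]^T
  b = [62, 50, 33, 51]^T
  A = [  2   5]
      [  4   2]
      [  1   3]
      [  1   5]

(0, 0), (12.5, 0), (8.4, 8.2), (6, 9), (0, 10.2)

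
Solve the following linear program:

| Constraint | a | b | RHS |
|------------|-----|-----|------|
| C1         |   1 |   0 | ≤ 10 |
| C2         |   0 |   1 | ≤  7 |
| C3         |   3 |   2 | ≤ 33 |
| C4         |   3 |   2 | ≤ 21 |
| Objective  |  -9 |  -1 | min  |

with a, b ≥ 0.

Evaluate the objective at each vertex of the feasible region:
  z(0, 0) = 0
  z(7, 0) = -63  ←
  z(2.333, 7) = -28
  z(0, 7) = -7
The minimum is at a = 7, b = 0.

a = 7, b = 0, z = -63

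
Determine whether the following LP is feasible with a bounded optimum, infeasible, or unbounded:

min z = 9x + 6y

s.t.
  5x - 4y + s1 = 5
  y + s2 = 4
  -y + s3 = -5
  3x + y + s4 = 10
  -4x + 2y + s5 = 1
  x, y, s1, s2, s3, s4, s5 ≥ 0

Infeasible (no feasible solution exists)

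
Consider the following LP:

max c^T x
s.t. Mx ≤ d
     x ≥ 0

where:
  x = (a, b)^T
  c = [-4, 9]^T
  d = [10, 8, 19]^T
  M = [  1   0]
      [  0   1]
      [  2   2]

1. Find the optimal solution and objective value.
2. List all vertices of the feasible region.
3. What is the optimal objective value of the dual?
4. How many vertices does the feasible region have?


1. a = 0, b = 8, z = 72
2. (0, 0), (9.5, 0), (1.5, 8), (0, 8)
3. 72
4. 4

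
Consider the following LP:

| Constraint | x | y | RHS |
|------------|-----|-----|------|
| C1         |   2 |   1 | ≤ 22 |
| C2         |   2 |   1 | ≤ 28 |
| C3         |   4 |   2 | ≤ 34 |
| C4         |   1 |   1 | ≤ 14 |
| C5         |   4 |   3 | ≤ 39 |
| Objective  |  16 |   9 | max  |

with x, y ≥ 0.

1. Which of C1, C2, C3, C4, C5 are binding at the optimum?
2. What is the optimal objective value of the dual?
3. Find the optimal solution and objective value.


1. C3, C5
2. 141
3. x = 6, y = 5, z = 141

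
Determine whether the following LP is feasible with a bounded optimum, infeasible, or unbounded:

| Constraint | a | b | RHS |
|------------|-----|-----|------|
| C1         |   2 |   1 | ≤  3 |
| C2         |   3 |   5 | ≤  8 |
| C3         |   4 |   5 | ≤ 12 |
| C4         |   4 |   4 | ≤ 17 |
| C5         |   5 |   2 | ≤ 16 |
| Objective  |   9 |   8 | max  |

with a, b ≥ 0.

Feasible with a bounded optimal solution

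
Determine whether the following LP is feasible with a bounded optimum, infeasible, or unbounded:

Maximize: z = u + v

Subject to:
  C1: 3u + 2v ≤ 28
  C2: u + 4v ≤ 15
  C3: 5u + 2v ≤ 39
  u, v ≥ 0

Feasible with a bounded optimal solution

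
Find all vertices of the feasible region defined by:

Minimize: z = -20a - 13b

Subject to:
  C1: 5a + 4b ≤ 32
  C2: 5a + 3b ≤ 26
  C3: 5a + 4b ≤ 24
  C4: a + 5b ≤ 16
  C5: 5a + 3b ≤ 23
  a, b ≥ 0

(0, 0), (4.6, 0), (4, 1), (2.667, 2.667), (0, 3.2)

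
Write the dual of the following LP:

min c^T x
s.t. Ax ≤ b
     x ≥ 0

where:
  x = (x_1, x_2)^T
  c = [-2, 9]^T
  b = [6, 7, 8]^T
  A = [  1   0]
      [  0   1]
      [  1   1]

Primal min cᵀx s.t. Ax ≤ b, x ≥ 0  →  Dual max −bᵀy s.t. Aᵀy ≥ −c, y ≥ 0.

Maximize: z = -6y1 - 7y2 - 8y3

Subject to:
  y1 + y3 ≥ 2
  y2 + y3 ≥ -9
  y1, y2, y3 ≥ 0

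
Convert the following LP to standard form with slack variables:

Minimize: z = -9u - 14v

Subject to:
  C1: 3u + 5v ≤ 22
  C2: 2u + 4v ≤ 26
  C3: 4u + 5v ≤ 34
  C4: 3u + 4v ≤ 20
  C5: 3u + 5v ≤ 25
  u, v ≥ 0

min z = -9u - 14v

s.t.
  3u + 5v + s1 = 22
  2u + 4v + s2 = 26
  4u + 5v + s3 = 34
  3u + 4v + s4 = 20
  3u + 5v + s5 = 25
  u, v, s1, s2, s3, s4, s5 ≥ 0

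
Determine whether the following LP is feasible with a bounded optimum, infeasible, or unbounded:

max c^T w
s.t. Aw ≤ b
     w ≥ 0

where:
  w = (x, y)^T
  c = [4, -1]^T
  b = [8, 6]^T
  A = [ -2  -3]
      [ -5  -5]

Unbounded (objective can increase without bound)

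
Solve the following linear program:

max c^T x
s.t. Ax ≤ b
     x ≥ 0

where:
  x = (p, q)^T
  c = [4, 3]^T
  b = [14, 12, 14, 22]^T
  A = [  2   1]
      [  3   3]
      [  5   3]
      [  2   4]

Evaluate the objective at each vertex of the feasible region:
  z(0, 0) = 0
  z(2.8, 0) = 11.2
  z(1, 3) = 13  ←
  z(0, 4) = 12
The maximum is at p = 1, q = 3.

p = 1, q = 3, z = 13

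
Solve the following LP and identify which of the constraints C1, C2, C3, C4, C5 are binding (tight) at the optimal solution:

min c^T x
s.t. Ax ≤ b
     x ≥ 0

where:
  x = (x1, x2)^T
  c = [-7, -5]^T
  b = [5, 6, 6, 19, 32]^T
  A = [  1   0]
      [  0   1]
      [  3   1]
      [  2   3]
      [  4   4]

At x1 = 0, x2 = 6, compute slack b - a·x for each constraint:
  C1: 5 − 0 = 5  (slack)
  C2: 6 − 6 = 0  (binding)
  C3: 6 − 6 = 0  (binding)
  C4: 19 − 18 = 1  (slack)
  C5: 32 − 24 = 8  (slack)

Optimal: x1 = 0, x2 = 6
Binding: C2, C3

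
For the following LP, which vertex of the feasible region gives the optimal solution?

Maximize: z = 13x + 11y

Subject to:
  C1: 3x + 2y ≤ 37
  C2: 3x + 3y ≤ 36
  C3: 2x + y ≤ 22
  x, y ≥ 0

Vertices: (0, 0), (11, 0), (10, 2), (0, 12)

Evaluate the objective at each vertex of the feasible region:
  z(0, 0) = 0
  z(11, 0) = 143
  z(10, 2) = 152  ←
  z(0, 12) = 132
The maximum is at x = 10, y = 2.

(10, 2)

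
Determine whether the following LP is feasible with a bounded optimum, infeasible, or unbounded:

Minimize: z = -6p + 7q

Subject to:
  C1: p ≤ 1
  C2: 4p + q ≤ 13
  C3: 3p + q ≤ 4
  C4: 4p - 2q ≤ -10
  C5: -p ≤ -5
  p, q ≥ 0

Infeasible (no feasible solution exists)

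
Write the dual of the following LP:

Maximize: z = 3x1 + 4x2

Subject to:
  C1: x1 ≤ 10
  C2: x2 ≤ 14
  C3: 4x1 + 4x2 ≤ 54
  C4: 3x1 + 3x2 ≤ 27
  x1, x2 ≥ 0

Primal max cᵀx s.t. Ax ≤ b, x ≥ 0  →  Dual min bᵀy s.t. Aᵀy ≥ c, y ≥ 0.

Minimize: z = 10y1 + 14y2 + 54y3 + 27y4

Subject to:
  y1 + 4y3 + 3y4 ≥ 3
  y2 + 4y3 + 3y4 ≥ 4
  y1, y2, y3, y4 ≥ 0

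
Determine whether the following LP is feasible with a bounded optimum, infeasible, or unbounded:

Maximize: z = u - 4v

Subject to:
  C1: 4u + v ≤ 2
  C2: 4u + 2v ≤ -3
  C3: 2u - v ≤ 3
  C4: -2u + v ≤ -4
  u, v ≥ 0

Infeasible (no feasible solution exists)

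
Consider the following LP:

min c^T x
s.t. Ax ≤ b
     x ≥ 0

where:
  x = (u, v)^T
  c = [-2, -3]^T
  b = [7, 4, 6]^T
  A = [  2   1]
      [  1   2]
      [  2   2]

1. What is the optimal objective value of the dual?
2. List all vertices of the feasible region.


1. -7
2. (0, 0), (3, 0), (2, 1), (0, 2)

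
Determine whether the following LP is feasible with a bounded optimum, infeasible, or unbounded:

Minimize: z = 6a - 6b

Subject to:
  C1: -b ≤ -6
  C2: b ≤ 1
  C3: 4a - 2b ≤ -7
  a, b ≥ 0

Infeasible (no feasible solution exists)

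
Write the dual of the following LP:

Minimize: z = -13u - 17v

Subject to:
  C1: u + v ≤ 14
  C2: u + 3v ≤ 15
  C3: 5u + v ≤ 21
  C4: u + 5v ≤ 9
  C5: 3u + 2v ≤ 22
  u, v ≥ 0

Primal min cᵀx s.t. Ax ≤ b, x ≥ 0  →  Dual max −bᵀy s.t. Aᵀy ≥ −c, y ≥ 0.

Maximize: z = -14y1 - 15y2 - 21y3 - 9y4 - 22y5

Subject to:
  y1 + y2 + 5y3 + y4 + 3y5 ≥ 13
  y1 + 3y2 + y3 + 5y4 + 2y5 ≥ 17
  y1, y2, y3, y4, y5 ≥ 0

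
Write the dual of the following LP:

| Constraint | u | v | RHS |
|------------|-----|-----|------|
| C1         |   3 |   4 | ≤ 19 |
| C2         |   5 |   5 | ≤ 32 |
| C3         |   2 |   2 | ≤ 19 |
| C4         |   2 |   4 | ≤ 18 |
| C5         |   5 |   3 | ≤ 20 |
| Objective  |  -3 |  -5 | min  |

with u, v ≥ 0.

Primal min cᵀx s.t. Ax ≤ b, x ≥ 0  →  Dual max −bᵀy s.t. Aᵀy ≥ −c, y ≥ 0.

Maximize: z = -19y1 - 32y2 - 19y3 - 18y4 - 20y5

Subject to:
  3y1 + 5y2 + 2y3 + 2y4 + 5y5 ≥ 3
  4y1 + 5y2 + 2y3 + 4y4 + 3y5 ≥ 5
  y1, y2, y3, y4, y5 ≥ 0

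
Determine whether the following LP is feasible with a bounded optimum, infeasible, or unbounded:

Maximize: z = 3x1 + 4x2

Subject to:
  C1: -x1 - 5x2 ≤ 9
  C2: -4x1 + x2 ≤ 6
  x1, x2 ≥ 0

Unbounded (objective can increase without bound)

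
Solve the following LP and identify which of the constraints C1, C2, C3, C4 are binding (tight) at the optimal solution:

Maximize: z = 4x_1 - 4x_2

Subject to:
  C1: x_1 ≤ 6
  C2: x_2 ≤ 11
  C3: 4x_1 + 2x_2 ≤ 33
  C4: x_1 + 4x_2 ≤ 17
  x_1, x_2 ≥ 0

At x_1 = 6, x_2 = 0, compute slack b - a·x for each constraint:
  C1: 6 − 6 = 0  (binding)
  C2: 11 − 0 = 11  (slack)
  C3: 33 − 24 = 9  (slack)
  C4: 17 − 6 = 11  (slack)

Optimal: x_1 = 6, x_2 = 0
Binding: C1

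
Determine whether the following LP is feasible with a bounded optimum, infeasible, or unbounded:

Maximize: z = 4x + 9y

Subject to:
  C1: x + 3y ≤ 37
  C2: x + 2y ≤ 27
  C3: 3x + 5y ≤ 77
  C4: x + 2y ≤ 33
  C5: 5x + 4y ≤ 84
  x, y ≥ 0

Feasible with a bounded optimal solution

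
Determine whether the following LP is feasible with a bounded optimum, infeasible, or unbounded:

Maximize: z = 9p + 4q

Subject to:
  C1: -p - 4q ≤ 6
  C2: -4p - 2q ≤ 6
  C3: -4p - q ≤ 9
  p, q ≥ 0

Unbounded (objective can increase without bound)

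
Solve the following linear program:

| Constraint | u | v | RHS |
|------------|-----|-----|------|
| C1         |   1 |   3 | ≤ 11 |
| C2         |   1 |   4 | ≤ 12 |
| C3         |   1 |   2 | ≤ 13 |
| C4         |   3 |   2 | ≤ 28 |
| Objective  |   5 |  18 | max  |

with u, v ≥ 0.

Evaluate the objective at each vertex of the feasible region:
  z(0, 0) = 0
  z(9.333, 0) = 46.67
  z(8.857, 0.7143) = 57.14
  z(8, 1) = 58  ←
  z(0, 3) = 54
The maximum is at u = 8, v = 1.

u = 8, v = 1, z = 58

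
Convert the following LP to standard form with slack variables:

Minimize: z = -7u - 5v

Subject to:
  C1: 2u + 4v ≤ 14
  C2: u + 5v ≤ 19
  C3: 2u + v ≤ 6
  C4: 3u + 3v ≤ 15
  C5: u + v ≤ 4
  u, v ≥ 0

min z = -7u - 5v

s.t.
  2u + 4v + s1 = 14
  u + 5v + s2 = 19
  2u + v + s3 = 6
  3u + 3v + s4 = 15
  u + v + s5 = 4
  u, v, s1, s2, s3, s4, s5 ≥ 0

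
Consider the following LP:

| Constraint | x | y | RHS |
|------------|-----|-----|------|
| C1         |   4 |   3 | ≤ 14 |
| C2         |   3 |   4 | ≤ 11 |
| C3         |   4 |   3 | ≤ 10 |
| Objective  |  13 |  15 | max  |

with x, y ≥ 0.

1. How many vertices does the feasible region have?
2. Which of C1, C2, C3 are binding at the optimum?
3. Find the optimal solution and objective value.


1. 4
2. C2, C3
3. x = 1, y = 2, z = 43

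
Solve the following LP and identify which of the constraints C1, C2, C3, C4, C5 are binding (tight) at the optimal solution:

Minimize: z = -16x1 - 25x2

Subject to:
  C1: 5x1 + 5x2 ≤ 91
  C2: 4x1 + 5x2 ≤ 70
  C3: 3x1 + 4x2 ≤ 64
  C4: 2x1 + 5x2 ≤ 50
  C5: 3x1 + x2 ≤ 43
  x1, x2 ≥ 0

At x1 = 10, x2 = 6, compute slack b - a·x for each constraint:
  C1: 91 − 80 = 11  (slack)
  C2: 70 − 70 = 0  (binding)
  C3: 64 − 54 = 10  (slack)
  C4: 50 − 50 = 0  (binding)
  C5: 43 − 36 = 7  (slack)

Optimal: x1 = 10, x2 = 6
Binding: C2, C4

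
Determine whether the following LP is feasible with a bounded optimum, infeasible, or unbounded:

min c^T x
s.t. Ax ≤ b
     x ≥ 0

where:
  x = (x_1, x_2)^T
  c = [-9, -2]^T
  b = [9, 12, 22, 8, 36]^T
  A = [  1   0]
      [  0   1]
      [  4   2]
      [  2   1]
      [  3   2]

Feasible with a bounded optimal solution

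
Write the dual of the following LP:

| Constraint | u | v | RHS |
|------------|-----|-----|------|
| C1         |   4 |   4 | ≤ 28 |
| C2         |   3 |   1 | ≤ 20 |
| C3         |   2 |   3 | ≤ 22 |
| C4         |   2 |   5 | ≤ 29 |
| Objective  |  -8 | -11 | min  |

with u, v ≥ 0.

Primal min cᵀx s.t. Ax ≤ b, x ≥ 0  →  Dual max −bᵀy s.t. Aᵀy ≥ −c, y ≥ 0.

Maximize: z = -28y1 - 20y2 - 22y3 - 29y4

Subject to:
  4y1 + 3y2 + 2y3 + 2y4 ≥ 8
  4y1 + y2 + 3y3 + 5y4 ≥ 11
  y1, y2, y3, y4 ≥ 0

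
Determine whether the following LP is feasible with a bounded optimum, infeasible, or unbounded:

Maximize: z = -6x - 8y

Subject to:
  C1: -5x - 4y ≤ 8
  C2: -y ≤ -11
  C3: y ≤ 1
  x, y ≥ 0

Infeasible (no feasible solution exists)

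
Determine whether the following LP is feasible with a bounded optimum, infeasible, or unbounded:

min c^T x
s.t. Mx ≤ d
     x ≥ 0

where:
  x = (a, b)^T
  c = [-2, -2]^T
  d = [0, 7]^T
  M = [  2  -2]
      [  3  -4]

Unbounded (objective can decrease without bound)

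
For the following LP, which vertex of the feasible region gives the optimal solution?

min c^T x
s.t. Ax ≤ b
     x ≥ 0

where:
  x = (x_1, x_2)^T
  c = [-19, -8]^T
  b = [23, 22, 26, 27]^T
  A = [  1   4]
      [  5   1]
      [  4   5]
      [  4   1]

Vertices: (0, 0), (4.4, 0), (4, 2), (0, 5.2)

Evaluate the objective at each vertex of the feasible region:
  z(0, 0) = 0
  z(4.4, 0) = -83.6
  z(4, 2) = -92  ←
  z(0, 5.2) = -41.6
The minimum is at x_1 = 4, x_2 = 2.

(4, 2)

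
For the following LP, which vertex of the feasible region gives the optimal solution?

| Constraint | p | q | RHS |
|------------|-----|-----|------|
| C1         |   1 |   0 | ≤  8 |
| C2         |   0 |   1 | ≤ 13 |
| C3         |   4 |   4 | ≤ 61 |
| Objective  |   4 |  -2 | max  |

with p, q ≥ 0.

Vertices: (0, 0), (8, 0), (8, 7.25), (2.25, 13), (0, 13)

Evaluate the objective at each vertex of the feasible region:
  z(0, 0) = 0
  z(8, 0) = 32  ←
  z(8, 7.25) = 17.5
  z(2.25, 13) = -17
  z(0, 13) = -26
The maximum is at p = 8, q = 0.

(8, 0)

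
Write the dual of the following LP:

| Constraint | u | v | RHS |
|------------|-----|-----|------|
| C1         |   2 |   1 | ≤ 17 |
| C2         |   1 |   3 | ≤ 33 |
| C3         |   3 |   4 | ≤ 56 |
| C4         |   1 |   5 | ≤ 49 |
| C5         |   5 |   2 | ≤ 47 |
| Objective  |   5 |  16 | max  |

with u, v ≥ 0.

Primal max cᵀx s.t. Ax ≤ b, x ≥ 0  →  Dual min bᵀy s.t. Aᵀy ≥ c, y ≥ 0.

Minimize: z = 17y1 + 33y2 + 56y3 + 49y4 + 47y5

Subject to:
  2y1 + y2 + 3y3 + y4 + 5y5 ≥ 5
  y1 + 3y2 + 4y3 + 5y4 + 2y5 ≥ 16
  y1, y2, y3, y4, y5 ≥ 0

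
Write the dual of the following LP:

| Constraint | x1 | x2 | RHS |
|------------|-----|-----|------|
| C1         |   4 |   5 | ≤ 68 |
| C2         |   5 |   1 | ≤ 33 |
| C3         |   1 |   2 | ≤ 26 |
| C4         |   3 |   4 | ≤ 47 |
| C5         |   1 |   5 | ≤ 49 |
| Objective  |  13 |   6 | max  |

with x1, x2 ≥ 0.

Primal max cᵀx s.t. Ax ≤ b, x ≥ 0  →  Dual min bᵀy s.t. Aᵀy ≥ c, y ≥ 0.

Minimize: z = 68y1 + 33y2 + 26y3 + 47y4 + 49y5

Subject to:
  4y1 + 5y2 + y3 + 3y4 + y5 ≥ 13
  5y1 + y2 + 2y3 + 4y4 + 5y5 ≥ 6
  y1, y2, y3, y4, y5 ≥ 0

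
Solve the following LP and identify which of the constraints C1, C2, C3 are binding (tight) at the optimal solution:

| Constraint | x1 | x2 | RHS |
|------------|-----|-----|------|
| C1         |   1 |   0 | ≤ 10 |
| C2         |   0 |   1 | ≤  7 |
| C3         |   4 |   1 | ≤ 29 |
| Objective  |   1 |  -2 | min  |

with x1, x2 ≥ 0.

At x1 = 0, x2 = 7, compute slack b - a·x for each constraint:
  C1: 10 − 0 = 10  (slack)
  C2: 7 − 7 = 0  (binding)
  C3: 29 − 7 = 22  (slack)

Optimal: x1 = 0, x2 = 7
Binding: C2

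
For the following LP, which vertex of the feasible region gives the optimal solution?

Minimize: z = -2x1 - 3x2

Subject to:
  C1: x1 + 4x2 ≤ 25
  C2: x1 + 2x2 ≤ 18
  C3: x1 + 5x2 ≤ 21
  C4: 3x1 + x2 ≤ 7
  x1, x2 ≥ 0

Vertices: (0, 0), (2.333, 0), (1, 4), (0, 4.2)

Evaluate the objective at each vertex of the feasible region:
  z(0, 0) = 0
  z(2.333, 0) = -4.667
  z(1, 4) = -14  ←
  z(0, 4.2) = -12.6
The minimum is at x1 = 1, x2 = 4.

(1, 4)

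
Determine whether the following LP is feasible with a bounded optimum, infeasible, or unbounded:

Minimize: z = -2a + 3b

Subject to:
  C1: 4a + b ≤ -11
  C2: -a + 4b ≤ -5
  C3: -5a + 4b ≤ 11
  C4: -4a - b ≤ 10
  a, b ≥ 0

Infeasible (no feasible solution exists)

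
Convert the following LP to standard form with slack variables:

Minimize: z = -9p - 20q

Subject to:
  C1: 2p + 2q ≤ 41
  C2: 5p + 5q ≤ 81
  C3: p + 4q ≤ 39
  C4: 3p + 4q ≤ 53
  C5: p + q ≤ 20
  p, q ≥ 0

min z = -9p - 20q

s.t.
  2p + 2q + s1 = 41
  5p + 5q + s2 = 81
  p + 4q + s3 = 39
  3p + 4q + s4 = 53
  p + q + s5 = 20
  p, q, s1, s2, s3, s4, s5 ≥ 0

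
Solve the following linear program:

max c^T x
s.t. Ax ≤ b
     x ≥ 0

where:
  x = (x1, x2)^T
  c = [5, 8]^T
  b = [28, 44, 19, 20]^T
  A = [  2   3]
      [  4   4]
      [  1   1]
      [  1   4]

Evaluate the objective at each vertex of the feasible region:
  z(0, 0) = 0
  z(11, 0) = 55
  z(8, 3) = 64  ←
  z(0, 5) = 40
The maximum is at x1 = 8, x2 = 3.

x1 = 8, x2 = 3, z = 64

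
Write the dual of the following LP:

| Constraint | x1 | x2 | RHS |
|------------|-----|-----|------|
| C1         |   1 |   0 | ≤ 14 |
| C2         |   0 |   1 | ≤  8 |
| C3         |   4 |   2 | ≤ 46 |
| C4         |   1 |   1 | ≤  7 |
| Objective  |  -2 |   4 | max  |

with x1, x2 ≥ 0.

Primal max cᵀx s.t. Ax ≤ b, x ≥ 0  →  Dual min bᵀy s.t. Aᵀy ≥ c, y ≥ 0.

Minimize: z = 14y1 + 8y2 + 46y3 + 7y4

Subject to:
  y1 + 4y3 + y4 ≥ -2
  y2 + 2y3 + y4 ≥ 4
  y1, y2, y3, y4 ≥ 0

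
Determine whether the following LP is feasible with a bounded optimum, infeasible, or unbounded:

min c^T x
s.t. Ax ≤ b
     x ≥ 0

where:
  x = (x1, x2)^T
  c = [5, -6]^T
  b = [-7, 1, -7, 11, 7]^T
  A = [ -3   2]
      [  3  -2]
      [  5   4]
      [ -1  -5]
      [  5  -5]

Infeasible (no feasible solution exists)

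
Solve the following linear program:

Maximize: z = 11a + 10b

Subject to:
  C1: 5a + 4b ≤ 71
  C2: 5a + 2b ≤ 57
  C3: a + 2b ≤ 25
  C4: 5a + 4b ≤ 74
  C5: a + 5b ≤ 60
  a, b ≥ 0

Evaluate the objective at each vertex of the feasible region:
  z(0, 0) = 0
  z(11.4, 0) = 125.4
  z(8.6, 7) = 164.6
  z(7, 9) = 167  ←
  z(1.667, 11.67) = 135
  z(0, 12) = 120
The maximum is at a = 7, b = 9.

a = 7, b = 9, z = 167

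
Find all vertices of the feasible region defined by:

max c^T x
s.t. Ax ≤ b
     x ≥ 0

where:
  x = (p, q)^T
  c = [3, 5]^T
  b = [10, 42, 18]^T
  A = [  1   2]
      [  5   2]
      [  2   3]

(0, 0), (8.4, 0), (8.182, 0.5455), (6, 2), (0, 5)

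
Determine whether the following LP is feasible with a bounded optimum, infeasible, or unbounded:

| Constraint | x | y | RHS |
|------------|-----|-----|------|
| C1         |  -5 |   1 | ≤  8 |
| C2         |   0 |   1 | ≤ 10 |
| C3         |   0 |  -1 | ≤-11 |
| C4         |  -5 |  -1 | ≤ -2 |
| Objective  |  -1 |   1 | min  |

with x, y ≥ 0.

Infeasible (no feasible solution exists)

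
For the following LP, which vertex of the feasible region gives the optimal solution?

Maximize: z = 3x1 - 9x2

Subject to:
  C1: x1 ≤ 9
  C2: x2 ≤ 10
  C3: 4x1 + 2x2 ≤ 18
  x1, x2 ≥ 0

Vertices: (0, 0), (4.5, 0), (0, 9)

Evaluate the objective at each vertex of the feasible region:
  z(0, 0) = 0
  z(4.5, 0) = 13.5  ←
  z(0, 9) = -81
The maximum is at x1 = 4.5, x2 = 0.

(4.5, 0)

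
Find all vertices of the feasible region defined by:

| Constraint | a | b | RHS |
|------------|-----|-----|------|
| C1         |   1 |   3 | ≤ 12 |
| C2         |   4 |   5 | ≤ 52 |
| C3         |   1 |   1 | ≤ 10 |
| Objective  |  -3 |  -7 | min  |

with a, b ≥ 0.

(0, 0), (10, 0), (9, 1), (0, 4)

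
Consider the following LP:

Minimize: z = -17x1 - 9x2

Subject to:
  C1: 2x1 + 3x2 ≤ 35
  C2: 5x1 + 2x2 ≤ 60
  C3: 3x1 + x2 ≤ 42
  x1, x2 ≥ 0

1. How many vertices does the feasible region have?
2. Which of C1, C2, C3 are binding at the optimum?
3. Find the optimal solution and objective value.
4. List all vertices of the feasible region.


1. 4
2. C1, C2
3. x1 = 10, x2 = 5, z = -215
4. (0, 0), (12, 0), (10, 5), (0, 11.67)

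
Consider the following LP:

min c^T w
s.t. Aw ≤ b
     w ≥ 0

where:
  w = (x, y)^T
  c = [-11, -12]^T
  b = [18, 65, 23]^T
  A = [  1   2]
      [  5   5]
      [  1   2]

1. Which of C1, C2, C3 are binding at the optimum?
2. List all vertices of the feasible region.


1. C1, C2
2. (0, 0), (13, 0), (8, 5), (0, 9)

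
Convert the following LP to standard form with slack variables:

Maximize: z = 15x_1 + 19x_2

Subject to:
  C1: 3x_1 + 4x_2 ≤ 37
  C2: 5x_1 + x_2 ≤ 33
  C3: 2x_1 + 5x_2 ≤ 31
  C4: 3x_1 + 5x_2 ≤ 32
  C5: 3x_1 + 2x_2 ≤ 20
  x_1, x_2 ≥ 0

max z = 15x_1 + 19x_2

s.t.
  3x_1 + 4x_2 + s1 = 37
  5x_1 + x_2 + s2 = 33
  2x_1 + 5x_2 + s3 = 31
  3x_1 + 5x_2 + s4 = 32
  3x_1 + 2x_2 + s5 = 20
  x_1, x_2, s1, s2, s3, s4, s5 ≥ 0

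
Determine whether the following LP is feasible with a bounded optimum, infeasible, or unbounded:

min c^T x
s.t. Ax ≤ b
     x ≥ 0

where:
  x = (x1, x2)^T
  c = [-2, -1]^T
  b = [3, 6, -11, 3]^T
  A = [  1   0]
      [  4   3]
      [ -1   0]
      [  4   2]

Infeasible (no feasible solution exists)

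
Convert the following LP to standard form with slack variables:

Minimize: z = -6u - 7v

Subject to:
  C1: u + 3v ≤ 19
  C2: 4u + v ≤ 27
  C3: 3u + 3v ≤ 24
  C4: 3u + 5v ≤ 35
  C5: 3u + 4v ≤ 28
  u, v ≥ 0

min z = -6u - 7v

s.t.
  u + 3v + s1 = 19
  4u + v + s2 = 27
  3u + 3v + s3 = 24
  3u + 5v + s4 = 35
  3u + 4v + s5 = 28
  u, v, s1, s2, s3, s4, s5 ≥ 0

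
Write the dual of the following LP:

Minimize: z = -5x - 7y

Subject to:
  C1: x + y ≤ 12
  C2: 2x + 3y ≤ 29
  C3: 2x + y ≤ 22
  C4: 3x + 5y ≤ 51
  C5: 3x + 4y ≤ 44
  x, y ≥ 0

Primal min cᵀx s.t. Ax ≤ b, x ≥ 0  →  Dual max −bᵀy s.t. Aᵀy ≥ −c, y ≥ 0.

Maximize: z = -12y1 - 29y2 - 22y3 - 51y4 - 44y5

Subject to:
  y1 + 2y2 + 2y3 + 3y4 + 3y5 ≥ 5
  y1 + 3y2 + y3 + 5y4 + 4y5 ≥ 7
  y1, y2, y3, y4, y5 ≥ 0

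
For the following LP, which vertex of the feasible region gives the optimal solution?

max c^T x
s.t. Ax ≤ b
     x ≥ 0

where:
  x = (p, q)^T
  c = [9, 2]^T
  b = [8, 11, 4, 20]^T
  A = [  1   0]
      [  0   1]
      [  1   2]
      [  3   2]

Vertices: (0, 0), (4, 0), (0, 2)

Evaluate the objective at each vertex of the feasible region:
  z(0, 0) = 0
  z(4, 0) = 36  ←
  z(0, 2) = 4
The maximum is at p = 4, q = 0.

(4, 0)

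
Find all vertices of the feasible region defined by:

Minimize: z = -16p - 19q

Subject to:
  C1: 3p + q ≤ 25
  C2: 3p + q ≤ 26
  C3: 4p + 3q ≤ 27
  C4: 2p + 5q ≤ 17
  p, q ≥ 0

(0, 0), (6.75, 0), (6, 1), (0, 3.4)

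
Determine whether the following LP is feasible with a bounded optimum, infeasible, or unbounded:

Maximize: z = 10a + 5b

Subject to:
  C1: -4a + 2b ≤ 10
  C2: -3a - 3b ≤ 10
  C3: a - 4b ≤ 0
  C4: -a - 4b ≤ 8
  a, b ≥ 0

Unbounded (objective can increase without bound)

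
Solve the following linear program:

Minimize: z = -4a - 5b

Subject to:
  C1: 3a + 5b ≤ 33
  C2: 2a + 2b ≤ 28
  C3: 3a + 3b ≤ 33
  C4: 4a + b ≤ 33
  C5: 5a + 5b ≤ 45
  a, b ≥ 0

Evaluate the objective at each vertex of the feasible region:
  z(0, 0) = 0
  z(8.25, 0) = -33
  z(8, 1) = -37
  z(6, 3) = -39  ←
  z(0, 6.6) = -33
The minimum is at a = 6, b = 3.

a = 6, b = 3, z = -39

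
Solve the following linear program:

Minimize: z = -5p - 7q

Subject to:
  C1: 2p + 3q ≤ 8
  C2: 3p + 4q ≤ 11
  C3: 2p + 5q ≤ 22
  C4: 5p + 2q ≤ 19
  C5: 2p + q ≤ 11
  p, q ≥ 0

Evaluate the objective at each vertex of the feasible region:
  z(0, 0) = 0
  z(3.667, 0) = -18.33
  z(1, 2) = -19  ←
  z(0, 2.667) = -18.67
The minimum is at p = 1, q = 2.

p = 1, q = 2, z = -19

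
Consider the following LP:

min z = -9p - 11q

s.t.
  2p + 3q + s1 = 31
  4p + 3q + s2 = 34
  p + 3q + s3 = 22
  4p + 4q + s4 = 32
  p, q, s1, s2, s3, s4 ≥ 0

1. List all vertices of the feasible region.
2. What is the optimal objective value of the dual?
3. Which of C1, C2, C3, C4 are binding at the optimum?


1. (0, 0), (8, 0), (1, 7), (0, 7.333)
2. -86
3. C3, C4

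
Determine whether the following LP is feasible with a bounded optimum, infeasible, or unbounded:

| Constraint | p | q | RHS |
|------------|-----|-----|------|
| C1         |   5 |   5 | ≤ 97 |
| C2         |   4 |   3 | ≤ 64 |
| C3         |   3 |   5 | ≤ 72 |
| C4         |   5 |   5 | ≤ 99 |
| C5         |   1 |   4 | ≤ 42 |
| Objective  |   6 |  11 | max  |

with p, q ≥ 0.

Feasible with a bounded optimal solution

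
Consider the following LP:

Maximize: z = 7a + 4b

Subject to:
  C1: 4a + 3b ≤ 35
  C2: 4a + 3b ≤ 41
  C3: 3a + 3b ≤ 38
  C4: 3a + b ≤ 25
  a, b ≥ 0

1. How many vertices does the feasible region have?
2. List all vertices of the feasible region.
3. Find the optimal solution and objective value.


1. 4
2. (0, 0), (8.333, 0), (8, 1), (0, 11.67)
3. a = 8, b = 1, z = 60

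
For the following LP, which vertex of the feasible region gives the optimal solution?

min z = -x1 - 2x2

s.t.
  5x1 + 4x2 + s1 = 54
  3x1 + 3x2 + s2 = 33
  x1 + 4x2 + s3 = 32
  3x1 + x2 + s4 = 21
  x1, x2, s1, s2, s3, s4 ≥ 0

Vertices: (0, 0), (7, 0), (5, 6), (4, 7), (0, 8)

Evaluate the objective at each vertex of the feasible region:
  z(0, 0) = 0
  z(7, 0) = -7
  z(5, 6) = -17
  z(4, 7) = -18  ←
  z(0, 8) = -16
The minimum is at x1 = 4, x2 = 7.

(4, 7)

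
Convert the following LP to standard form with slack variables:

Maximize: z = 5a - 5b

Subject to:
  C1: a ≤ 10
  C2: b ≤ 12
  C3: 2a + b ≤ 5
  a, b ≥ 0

max z = 5a - 5b

s.t.
  a + s1 = 10
  b + s2 = 12
  2a + b + s3 = 5
  a, b, s1, s2, s3 ≥ 0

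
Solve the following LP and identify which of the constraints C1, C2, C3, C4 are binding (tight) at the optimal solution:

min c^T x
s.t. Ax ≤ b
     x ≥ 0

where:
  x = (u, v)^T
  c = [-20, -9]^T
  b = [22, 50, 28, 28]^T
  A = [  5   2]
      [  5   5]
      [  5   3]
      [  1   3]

At u = 2, v = 6, compute slack b - a·x for each constraint:
  C1: 22 − 22 = 0  (binding)
  C2: 50 − 40 = 10  (slack)
  C3: 28 − 28 = 0  (binding)
  C4: 28 − 20 = 8  (slack)

Optimal: u = 2, v = 6
Binding: C1, C3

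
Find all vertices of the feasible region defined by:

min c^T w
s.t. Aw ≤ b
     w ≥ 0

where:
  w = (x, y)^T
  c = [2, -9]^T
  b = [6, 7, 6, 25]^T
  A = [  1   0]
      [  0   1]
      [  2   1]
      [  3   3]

(0, 0), (3, 0), (0, 6)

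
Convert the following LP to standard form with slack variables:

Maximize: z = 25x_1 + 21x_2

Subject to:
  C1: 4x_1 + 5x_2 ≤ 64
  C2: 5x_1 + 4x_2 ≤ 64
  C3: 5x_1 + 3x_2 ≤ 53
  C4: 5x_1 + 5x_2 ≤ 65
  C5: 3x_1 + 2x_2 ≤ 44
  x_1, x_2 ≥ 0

max z = 25x_1 + 21x_2

s.t.
  4x_1 + 5x_2 + s1 = 64
  5x_1 + 4x_2 + s2 = 64
  5x_1 + 3x_2 + s3 = 53
  5x_1 + 5x_2 + s4 = 65
  3x_1 + 2x_2 + s5 = 44
  x_1, x_2, s1, s2, s3, s4, s5 ≥ 0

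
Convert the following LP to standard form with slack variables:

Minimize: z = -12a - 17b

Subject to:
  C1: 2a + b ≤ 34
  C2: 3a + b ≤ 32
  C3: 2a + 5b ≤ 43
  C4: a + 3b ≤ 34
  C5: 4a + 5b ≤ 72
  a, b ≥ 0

min z = -12a - 17b

s.t.
  2a + b + s1 = 34
  3a + b + s2 = 32
  2a + 5b + s3 = 43
  a + 3b + s4 = 34
  4a + 5b + s5 = 72
  a, b, s1, s2, s3, s4, s5 ≥ 0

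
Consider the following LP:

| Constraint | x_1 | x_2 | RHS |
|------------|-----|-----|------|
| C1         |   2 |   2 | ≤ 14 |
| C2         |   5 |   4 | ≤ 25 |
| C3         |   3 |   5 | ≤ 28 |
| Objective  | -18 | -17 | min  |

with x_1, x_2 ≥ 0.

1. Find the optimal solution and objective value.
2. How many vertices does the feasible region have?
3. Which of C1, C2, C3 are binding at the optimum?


1. x_1 = 1, x_2 = 5, z = -103
2. 4
3. C2, C3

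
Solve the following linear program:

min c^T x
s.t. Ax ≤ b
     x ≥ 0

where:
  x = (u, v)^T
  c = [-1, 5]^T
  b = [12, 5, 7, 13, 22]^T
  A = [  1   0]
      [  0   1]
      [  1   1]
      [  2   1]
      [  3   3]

Evaluate the objective at each vertex of the feasible region:
  z(0, 0) = 0
  z(6.5, 0) = -6.5  ←
  z(6, 1) = -1
  z(2, 5) = 23
  z(0, 5) = 25
The minimum is at u = 6.5, v = 0.

u = 6.5, v = 0, z = -6.5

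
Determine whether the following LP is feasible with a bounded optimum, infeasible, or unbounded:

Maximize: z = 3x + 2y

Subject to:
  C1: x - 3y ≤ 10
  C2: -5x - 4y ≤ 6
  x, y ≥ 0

Unbounded (objective can increase without bound)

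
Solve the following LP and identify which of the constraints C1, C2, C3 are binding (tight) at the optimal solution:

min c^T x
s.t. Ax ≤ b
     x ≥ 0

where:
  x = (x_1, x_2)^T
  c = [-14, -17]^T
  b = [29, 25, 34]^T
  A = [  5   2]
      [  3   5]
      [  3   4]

At x_1 = 5, x_2 = 2, compute slack b - a·x for each constraint:
  C1: 29 − 29 = 0  (binding)
  C2: 25 − 25 = 0  (binding)
  C3: 34 − 23 = 11  (slack)

Optimal: x_1 = 5, x_2 = 2
Binding: C1, C2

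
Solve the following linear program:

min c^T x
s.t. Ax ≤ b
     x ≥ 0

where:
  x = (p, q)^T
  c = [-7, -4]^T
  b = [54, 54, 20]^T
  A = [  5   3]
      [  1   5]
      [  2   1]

Evaluate the objective at each vertex of the feasible region:
  z(0, 0) = 0
  z(10, 0) = -70
  z(6, 8) = -74  ←
  z(4.909, 9.818) = -73.64
  z(0, 10.8) = -43.2
The minimum is at p = 6, q = 8.

p = 6, q = 8, z = -74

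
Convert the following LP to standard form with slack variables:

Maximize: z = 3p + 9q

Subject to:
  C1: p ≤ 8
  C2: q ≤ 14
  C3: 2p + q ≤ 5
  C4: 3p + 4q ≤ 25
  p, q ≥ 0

max z = 3p + 9q

s.t.
  p + s1 = 8
  q + s2 = 14
  2p + q + s3 = 5
  3p + 4q + s4 = 25
  p, q, s1, s2, s3, s4 ≥ 0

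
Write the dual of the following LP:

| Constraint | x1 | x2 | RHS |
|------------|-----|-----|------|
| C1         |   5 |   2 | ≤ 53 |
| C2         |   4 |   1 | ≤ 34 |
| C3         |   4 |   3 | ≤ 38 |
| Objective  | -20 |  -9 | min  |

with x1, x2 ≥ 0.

Primal min cᵀx s.t. Ax ≤ b, x ≥ 0  →  Dual max −bᵀy s.t. Aᵀy ≥ −c, y ≥ 0.

Maximize: z = -53y1 - 34y2 - 38y3

Subject to:
  5y1 + 4y2 + 4y3 ≥ 20
  2y1 + y2 + 3y3 ≥ 9
  y1, y2, y3 ≥ 0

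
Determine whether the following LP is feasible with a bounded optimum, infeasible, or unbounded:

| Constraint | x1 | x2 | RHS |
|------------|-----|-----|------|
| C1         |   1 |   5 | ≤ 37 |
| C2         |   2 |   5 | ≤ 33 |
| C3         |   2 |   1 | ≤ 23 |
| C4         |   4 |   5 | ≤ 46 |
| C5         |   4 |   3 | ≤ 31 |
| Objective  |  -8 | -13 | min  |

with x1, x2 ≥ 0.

Feasible with a bounded optimal solution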